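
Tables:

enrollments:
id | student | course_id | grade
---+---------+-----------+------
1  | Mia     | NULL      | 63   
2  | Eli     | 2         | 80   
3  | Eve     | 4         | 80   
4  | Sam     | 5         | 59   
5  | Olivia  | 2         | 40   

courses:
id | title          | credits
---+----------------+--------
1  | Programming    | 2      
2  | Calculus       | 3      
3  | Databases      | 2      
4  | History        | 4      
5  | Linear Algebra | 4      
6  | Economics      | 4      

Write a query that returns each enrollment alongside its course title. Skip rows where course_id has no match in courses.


INNER JOIN keeps only enrollments rows whose course_id matches an id in courses. Walk through each enrollment:
  - enrollment 1 (Mia): course_id=NULL, no match -> dropped
  - enrollment 2 (Eli): course_id=2 -> matches Calculus
  - enrollment 3 (Eve): course_id=4 -> matches History
  - enrollment 4 (Sam): course_id=5 -> matches Linear Algebra
  - enrollment 5 (Olivia): course_id=2 -> matches Calculus
So 1 of 5 rows is dropped.

SQL:
SELECT a.student, b.title AS course
FROM enrollments a
INNER JOIN courses b ON a.course_id = b.id

Result:
student | course        
--------+---------------
Eli     | Calculus      
Eve     | History       
Sam     | Linear Algebra
Olivia  | Calculus      


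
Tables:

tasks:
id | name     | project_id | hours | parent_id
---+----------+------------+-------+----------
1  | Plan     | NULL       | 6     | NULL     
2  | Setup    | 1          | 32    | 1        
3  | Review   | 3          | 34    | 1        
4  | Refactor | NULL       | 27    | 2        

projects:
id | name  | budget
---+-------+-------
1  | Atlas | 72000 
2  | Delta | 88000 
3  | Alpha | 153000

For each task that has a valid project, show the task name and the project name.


INNER JOIN keeps only tasks rows whose project_id matches an id in projects. Walk through each task:
  - task 1 (Plan): project_id=NULL, no match -> dropped
  - task 2 (Setup): project_id=1 -> matches Atlas
  - task 3 (Review): project_id=3 -> matches Alpha
  - task 4 (Refactor): project_id=NULL, no match -> dropped
So 2 of 4 rows are dropped.

SQL:
SELECT a.name, b.name AS project
FROM tasks a
INNER JOIN projects b ON a.project_id = b.id

Result:
name   | project
-------+--------
Setup  | Atlas  
Review | Alpha  


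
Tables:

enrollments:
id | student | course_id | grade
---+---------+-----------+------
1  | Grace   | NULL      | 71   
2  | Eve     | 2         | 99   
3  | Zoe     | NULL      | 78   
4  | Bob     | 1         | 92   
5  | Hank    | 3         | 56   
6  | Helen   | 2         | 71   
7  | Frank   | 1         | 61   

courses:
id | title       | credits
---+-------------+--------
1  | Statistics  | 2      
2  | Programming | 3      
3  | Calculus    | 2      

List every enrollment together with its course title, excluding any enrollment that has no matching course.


INNER JOIN keeps only enrollments rows whose course_id matches an id in courses. Walk through each enrollment:
  - enrollment 1 (Grace): course_id=NULL, no match -> dropped
  - enrollment 2 (Eve): course_id=2 -> matches Programming
  - enrollment 3 (Zoe): course_id=NULL, no match -> dropped
  - enrollment 4 (Bob): course_id=1 -> matches Statistics
  - enrollment 5 (Hank): course_id=3 -> matches Calculus
  - enrollment 6 (Helen): course_id=2 -> matches Programming
  - enrollment 7 (Frank): course_id=1 -> matches Statistics
So 2 of 7 rows are dropped.

SQL:
SELECT a.student, b.title AS course
FROM enrollments a
INNER JOIN courses b ON a.course_id = b.id

Result:
student | course     
--------+------------
Eve     | Programming
Bob     | Statistics 
Hank    | Calculus   
Helen   | Programming
Frank   | Statistics 


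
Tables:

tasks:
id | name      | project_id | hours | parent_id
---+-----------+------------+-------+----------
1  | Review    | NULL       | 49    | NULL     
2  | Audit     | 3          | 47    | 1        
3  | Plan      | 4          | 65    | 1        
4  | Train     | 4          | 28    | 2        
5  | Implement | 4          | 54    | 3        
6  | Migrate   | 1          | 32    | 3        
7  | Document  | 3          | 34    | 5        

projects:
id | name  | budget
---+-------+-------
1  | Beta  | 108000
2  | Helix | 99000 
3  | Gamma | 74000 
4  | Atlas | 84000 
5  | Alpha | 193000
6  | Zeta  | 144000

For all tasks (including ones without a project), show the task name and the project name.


LEFT JOIN keeps every row from tasks (the left table); where project_id has no match in projects, the project columns become NULL. Walk through each task:
  - task 1 (Review): project_id=NULL, no match -> kept with NULL
  - task 2 (Audit): project_id=3 -> matches Gamma
  - task 3 (Plan): project_id=4 -> matches Atlas
  - task 4 (Train): project_id=4 -> matches Atlas
  - task 5 (Implement): project_id=4 -> matches Atlas
  - task 6 (Migrate): project_id=1 -> matches Beta
  - task 7 (Document): project_id=3 -> matches Gamma
All 7 rows appear; 1 has NULL project.

SQL:
SELECT a.name, b.name AS project
FROM tasks a
LEFT JOIN projects b ON a.project_id = b.id

Result:
name      | project
----------+--------
Review    | NULL   
Audit     | Gamma  
Plan      | Atlas  
Train     | Atlas  
Implement | Atlas  
Migrate   | Beta   
Document  | Gamma  


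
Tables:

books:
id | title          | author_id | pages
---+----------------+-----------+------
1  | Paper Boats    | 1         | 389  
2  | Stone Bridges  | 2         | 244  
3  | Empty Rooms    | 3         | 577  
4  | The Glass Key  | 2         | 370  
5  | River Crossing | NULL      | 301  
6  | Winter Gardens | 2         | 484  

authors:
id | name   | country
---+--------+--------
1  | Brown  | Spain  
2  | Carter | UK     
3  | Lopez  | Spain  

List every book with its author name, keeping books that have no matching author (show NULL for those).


LEFT JOIN keeps every row from books (the left table); where author_id has no match in authors, the author columns become NULL. Walk through each book:
  - book 1 (Paper Boats): author_id=1 -> matches Brown
  - book 2 (Stone Bridges): author_id=2 -> matches Carter
  - book 3 (Empty Rooms): author_id=3 -> matches Lopez
  - book 4 (The Glass Key): author_id=2 -> matches Carter
  - book 5 (River Crossing): author_id=NULL, no match -> kept with NULL
  - book 6 (Winter Gardens): author_id=2 -> matches Carter
All 6 rows appear; 1 has NULL author.

SQL:
SELECT a.title, b.name AS author
FROM books a
LEFT JOIN authors b ON a.author_id = b.id

Result:
title          | author
---------------+-------
Paper Boats    | Brown 
Stone Bridges  | Carter
Empty Rooms    | Lopez 
The Glass Key  | Carter
River Crossing | NULL  
Winter Gardens | Carter


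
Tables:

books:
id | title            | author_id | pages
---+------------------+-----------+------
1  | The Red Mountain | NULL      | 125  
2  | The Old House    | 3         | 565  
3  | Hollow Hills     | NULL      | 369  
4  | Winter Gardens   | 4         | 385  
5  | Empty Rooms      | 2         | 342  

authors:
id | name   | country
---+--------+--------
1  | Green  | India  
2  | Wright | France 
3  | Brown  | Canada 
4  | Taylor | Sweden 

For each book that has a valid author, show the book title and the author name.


INNER JOIN keeps only books rows whose author_id matches an id in authors. Walk through each book:
  - book 1 (The Red Mountain): author_id=NULL, no match -> dropped
  - book 2 (The Old House): author_id=3 -> matches Brown
  - book 3 (Hollow Hills): author_id=NULL, no match -> dropped
  - book 4 (Winter Gardens): author_id=4 -> matches Taylor
  - book 5 (Empty Rooms): author_id=2 -> matches Wright
So 2 of 5 rows are dropped.

SQL:
SELECT a.title, b.name AS author
FROM books a
INNER JOIN authors b ON a.author_id = b.id

Result:
title          | author
---------------+-------
The Old House  | Brown 
Winter Gardens | Taylor
Empty Rooms    | Wright


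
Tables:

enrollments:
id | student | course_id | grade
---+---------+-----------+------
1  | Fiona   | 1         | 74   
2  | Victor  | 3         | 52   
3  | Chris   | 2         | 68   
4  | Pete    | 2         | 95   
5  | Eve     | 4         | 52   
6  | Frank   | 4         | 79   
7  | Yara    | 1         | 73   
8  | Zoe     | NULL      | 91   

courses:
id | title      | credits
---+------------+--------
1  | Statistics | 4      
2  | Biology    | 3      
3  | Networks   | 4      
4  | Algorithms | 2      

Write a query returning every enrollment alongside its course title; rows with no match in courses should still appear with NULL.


LEFT JOIN keeps every row from enrollments (the left table); where course_id has no match in courses, the course columns become NULL. Walk through each enrollment:
  - enrollment 1 (Fiona): course_id=1 -> matches Statistics
  - enrollment 2 (Victor): course_id=3 -> matches Networks
  - enrollment 3 (Chris): course_id=2 -> matches Biology
  - enrollment 4 (Pete): course_id=2 -> matches Biology
  - enrollment 5 (Eve): course_id=4 -> matches Algorithms
  - enrollment 6 (Frank): course_id=4 -> matches Algorithms
  - enrollment 7 (Yara): course_id=1 -> matches Statistics
  - enrollment 8 (Zoe): course_id=NULL, no match -> kept with NULL
All 8 rows appear; 1 has NULL course.

SQL:
SELECT a.student, b.title AS course
FROM enrollments a
LEFT JOIN courses b ON a.course_id = b.id

Result:
student | course    
--------+-----------
Fiona   | Statistics
Victor  | Networks  
Chris   | Biology   
Pete    | Biology   
Eve     | Algorithms
Frank   | Algorithms
Yara    | Statistics
Zoe     | NULL      


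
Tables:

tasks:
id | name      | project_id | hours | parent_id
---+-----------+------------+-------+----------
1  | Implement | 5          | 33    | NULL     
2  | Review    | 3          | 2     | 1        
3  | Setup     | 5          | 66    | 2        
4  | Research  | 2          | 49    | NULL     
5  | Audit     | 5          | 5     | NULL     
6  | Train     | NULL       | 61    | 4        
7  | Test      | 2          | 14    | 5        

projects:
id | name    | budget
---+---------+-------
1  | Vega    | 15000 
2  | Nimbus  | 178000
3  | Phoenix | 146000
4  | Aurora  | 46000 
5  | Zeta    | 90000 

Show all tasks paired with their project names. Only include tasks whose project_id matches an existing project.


INNER JOIN keeps only tasks rows whose project_id matches an id in projects. Walk through each task:
  - task 1 (Implement): project_id=5 -> matches Zeta
  - task 2 (Review): project_id=3 -> matches Phoenix
  - task 3 (Setup): project_id=5 -> matches Zeta
  - task 4 (Research): project_id=2 -> matches Nimbus
  - task 5 (Audit): project_id=5 -> matches Zeta
  - task 6 (Train): project_id=NULL, no match -> dropped
  - task 7 (Test): project_id=2 -> matches Nimbus
So 1 of 7 rows is dropped.

SQL:
SELECT a.name, b.name AS project
FROM tasks a
INNER JOIN projects b ON a.project_id = b.id

Result:
name      | project
----------+--------
Implement | Zeta   
Review    | Phoenix
Setup     | Zeta   
Research  | Nimbus 
Audit     | Zeta   
Test      | Nimbus 


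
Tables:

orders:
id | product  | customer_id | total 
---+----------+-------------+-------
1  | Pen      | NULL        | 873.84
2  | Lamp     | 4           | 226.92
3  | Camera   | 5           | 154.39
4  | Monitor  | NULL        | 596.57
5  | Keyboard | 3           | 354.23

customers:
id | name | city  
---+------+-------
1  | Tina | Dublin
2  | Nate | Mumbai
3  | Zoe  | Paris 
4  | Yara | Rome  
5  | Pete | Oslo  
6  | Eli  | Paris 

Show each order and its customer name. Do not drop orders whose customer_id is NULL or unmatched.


LEFT JOIN keeps every row from orders (the left table); where customer_id has no match in customers, the customer columns become NULL. Walk through each order:
  - order 1 (Pen): customer_id=NULL, no match -> kept with NULL
  - order 2 (Lamp): customer_id=4 -> matches Yara
  - order 3 (Camera): customer_id=5 -> matches Pete
  - order 4 (Monitor): customer_id=NULL, no match -> kept with NULL
  - order 5 (Keyboard): customer_id=3 -> matches Zoe
All 5 rows appear; 2 have NULL customer.

SQL:
SELECT a.product, b.name AS customer
FROM orders a
LEFT JOIN customers b ON a.customer_id = b.id

Result:
product  | customer
---------+---------
Pen      | NULL    
Lamp     | Yara    
Camera   | Pete    
Monitor  | NULL    
Keyboard | Zoe     


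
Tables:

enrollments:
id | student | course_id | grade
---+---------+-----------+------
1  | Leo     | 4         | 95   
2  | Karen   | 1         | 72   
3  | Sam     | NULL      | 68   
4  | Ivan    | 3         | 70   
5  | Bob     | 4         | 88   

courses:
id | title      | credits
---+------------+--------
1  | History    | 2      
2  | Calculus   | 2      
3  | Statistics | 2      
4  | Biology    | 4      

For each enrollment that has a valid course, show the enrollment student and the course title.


INNER JOIN keeps only enrollments rows whose course_id matches an id in courses. Walk through each enrollment:
  - enrollment 1 (Leo): course_id=4 -> matches Biology
  - enrollment 2 (Karen): course_id=1 -> matches History
  - enrollment 3 (Sam): course_id=NULL, no match -> dropped
  - enrollment 4 (Ivan): course_id=3 -> matches Statistics
  - enrollment 5 (Bob): course_id=4 -> matches Biology
So 1 of 5 rows is dropped.

SQL:
SELECT a.student, b.title AS course
FROM enrollments a
INNER JOIN courses b ON a.course_id = b.id

Result:
student | course    
--------+-----------
Leo     | Biology   
Karen   | History   
Ivan    | Statistics
Bob     | Biology   


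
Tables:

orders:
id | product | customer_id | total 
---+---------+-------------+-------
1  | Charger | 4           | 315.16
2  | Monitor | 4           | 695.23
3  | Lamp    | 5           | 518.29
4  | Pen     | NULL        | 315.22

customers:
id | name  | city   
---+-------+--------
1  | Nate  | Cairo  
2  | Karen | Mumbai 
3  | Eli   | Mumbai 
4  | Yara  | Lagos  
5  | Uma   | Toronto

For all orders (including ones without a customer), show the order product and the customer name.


LEFT JOIN keeps every row from orders (the left table); where customer_id has no match in customers, the customer columns become NULL. Walk through each order:
  - order 1 (Charger): customer_id=4 -> matches Yara
  - order 2 (Monitor): customer_id=4 -> matches Yara
  - order 3 (Lamp): customer_id=5 -> matches Uma
  - order 4 (Pen): customer_id=NULL, no match -> kept with NULL
All 4 rows appear; 1 has NULL customer.

SQL:
SELECT a.product, b.name AS customer
FROM orders a
LEFT JOIN customers b ON a.customer_id = b.id

Result:
product | customer
--------+---------
Charger | Yara    
Monitor | Yara    
Lamp    | Uma     
Pen     | NULL    


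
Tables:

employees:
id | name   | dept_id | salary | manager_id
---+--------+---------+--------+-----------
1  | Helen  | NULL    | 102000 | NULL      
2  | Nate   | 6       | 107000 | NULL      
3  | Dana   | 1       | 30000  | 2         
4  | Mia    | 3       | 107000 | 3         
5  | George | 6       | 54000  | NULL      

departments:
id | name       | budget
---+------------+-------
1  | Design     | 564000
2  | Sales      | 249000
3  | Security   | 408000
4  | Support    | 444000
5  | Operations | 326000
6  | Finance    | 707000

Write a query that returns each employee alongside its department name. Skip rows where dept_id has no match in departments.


INNER JOIN keeps only employees rows whose dept_id matches an id in departments. Walk through each employee:
  - employee 1 (Helen): dept_id=NULL, no match -> dropped
  - employee 2 (Nate): dept_id=6 -> matches Finance
  - employee 3 (Dana): dept_id=1 -> matches Design
  - employee 4 (Mia): dept_id=3 -> matches Security
  - employee 5 (George): dept_id=6 -> matches Finance
So 1 of 5 rows is dropped.

SQL:
SELECT a.name, b.name AS department
FROM employees a
INNER JOIN departments b ON a.dept_id = b.id

Result:
name   | department
-------+-----------
Nate   | Finance   
Dana   | Design    
Mia    | Security  
George | Finance   


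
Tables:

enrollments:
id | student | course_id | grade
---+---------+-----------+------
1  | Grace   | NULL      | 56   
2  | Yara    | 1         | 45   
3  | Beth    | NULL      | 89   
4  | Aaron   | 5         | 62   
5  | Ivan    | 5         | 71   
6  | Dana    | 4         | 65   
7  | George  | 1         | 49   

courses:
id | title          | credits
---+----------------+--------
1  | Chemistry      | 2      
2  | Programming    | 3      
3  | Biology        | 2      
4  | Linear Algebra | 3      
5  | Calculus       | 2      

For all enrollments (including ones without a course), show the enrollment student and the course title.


LEFT JOIN keeps every row from enrollments (the left table); where course_id has no match in courses, the course columns become NULL. Walk through each enrollment:
  - enrollment 1 (Grace): course_id=NULL, no match -> kept with NULL
  - enrollment 2 (Yara): course_id=1 -> matches Chemistry
  - enrollment 3 (Beth): course_id=NULL, no match -> kept with NULL
  - enrollment 4 (Aaron): course_id=5 -> matches Calculus
  - enrollment 5 (Ivan): course_id=5 -> matches Calculus
  - enrollment 6 (Dana): course_id=4 -> matches Linear Algebra
  - enrollment 7 (George): course_id=1 -> matches Chemistry
All 7 rows appear; 2 have NULL course.

SQL:
SELECT a.student, b.title AS course
FROM enrollments a
LEFT JOIN courses b ON a.course_id = b.id

Result:
student | course        
--------+---------------
Grace   | NULL          
Yara    | Chemistry     
Beth    | NULL          
Aaron   | Calculus      
Ivan    | Calculus      
Dana    | Linear Algebra
George  | Chemistry     


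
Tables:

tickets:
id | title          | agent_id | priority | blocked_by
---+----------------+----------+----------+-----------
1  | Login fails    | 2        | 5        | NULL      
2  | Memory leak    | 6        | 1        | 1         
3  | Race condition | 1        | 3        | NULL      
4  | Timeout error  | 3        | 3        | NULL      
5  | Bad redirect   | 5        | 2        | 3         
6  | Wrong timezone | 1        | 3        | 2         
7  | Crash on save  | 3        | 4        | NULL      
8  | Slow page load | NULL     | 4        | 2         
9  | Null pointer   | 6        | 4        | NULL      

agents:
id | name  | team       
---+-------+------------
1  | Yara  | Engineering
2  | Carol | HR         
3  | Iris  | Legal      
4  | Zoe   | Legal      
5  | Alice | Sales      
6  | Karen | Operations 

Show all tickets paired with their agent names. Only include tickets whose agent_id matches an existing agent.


INNER JOIN keeps only tickets rows whose agent_id matches an id in agents. Walk through each ticket:
  - ticket 1 (Login fails): agent_id=2 -> matches Carol
  - ticket 2 (Memory leak): agent_id=6 -> matches Karen
  - ticket 3 (Race condition): agent_id=1 -> matches Yara
  - ticket 4 (Timeout error): agent_id=3 -> matches Iris
  - ticket 5 (Bad redirect): agent_id=5 -> matches Alice
  - ticket 6 (Wrong timezone): agent_id=1 -> matches Yara
  - ticket 7 (Crash on save): agent_id=3 -> matches Iris
  - ticket 8 (Slow page load): agent_id=NULL, no match -> dropped
  - ticket 9 (Null pointer): agent_id=6 -> matches Karen
So 1 of 9 rows is dropped.

SQL:
SELECT a.title, b.name AS agent
FROM tickets a
INNER JOIN agents b ON a.agent_id = b.id

Result:
title          | agent
---------------+------
Login fails    | Carol
Memory leak    | Karen
Race condition | Yara 
Timeout error  | Iris 
Bad redirect   | Alice
Wrong timezone | Yara 
Crash on save  | Iris 
Null pointer   | Karen


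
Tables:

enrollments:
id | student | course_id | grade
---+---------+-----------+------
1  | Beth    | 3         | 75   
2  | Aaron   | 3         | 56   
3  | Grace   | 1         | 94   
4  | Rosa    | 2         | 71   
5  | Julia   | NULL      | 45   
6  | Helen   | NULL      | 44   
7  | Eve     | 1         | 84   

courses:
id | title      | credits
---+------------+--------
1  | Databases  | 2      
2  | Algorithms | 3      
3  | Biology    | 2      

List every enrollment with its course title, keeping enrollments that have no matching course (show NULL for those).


LEFT JOIN keeps every row from enrollments (the left table); where course_id has no match in courses, the course columns become NULL. Walk through each enrollment:
  - enrollment 1 (Beth): course_id=3 -> matches Biology
  - enrollment 2 (Aaron): course_id=3 -> matches Biology
  - enrollment 3 (Grace): course_id=1 -> matches Databases
  - enrollment 4 (Rosa): course_id=2 -> matches Algorithms
  - enrollment 5 (Julia): course_id=NULL, no match -> kept with NULL
  - enrollment 6 (Helen): course_id=NULL, no match -> kept with NULL
  - enrollment 7 (Eve): course_id=1 -> matches Databases
All 7 rows appear; 2 have NULL course.

SQL:
SELECT a.student, b.title AS course
FROM enrollments a
LEFT JOIN courses b ON a.course_id = b.id

Result:
student | course    
--------+-----------
Beth    | Biology   
Aaron   | Biology   
Grace   | Databases 
Rosa    | Algorithms
Julia   | NULL      
Helen   | NULL      
Eve     | Databases 


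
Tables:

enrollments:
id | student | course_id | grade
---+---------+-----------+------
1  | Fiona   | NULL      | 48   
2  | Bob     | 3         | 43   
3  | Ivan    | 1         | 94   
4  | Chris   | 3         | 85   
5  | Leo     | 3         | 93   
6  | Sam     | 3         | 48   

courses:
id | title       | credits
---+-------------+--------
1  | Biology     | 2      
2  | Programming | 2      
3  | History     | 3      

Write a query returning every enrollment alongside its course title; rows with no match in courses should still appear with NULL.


LEFT JOIN keeps every row from enrollments (the left table); where course_id has no match in courses, the course columns become NULL. Walk through each enrollment:
  - enrollment 1 (Fiona): course_id=NULL, no match -> kept with NULL
  - enrollment 2 (Bob): course_id=3 -> matches History
  - enrollment 3 (Ivan): course_id=1 -> matches Biology
  - enrollment 4 (Chris): course_id=3 -> matches History
  - enrollment 5 (Leo): course_id=3 -> matches History
  - enrollment 6 (Sam): course_id=3 -> matches History
All 6 rows appear; 1 has NULL course.

SQL:
SELECT a.student, b.title AS course
FROM enrollments a
LEFT JOIN courses b ON a.course_id = b.id

Result:
student | course 
--------+--------
Fiona   | NULL   
Bob     | History
Ivan    | Biology
Chris   | History
Leo     | History
Sam     | History


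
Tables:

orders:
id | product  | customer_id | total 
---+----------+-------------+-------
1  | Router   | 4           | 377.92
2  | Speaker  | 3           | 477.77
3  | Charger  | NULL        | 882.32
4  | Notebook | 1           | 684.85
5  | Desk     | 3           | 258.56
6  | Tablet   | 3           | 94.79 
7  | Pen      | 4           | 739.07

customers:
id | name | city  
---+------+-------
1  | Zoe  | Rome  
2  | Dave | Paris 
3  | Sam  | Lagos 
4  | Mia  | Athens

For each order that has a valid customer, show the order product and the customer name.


INNER JOIN keeps only orders rows whose customer_id matches an id in customers. Walk through each order:
  - order 1 (Router): customer_id=4 -> matches Mia
  - order 2 (Speaker): customer_id=3 -> matches Sam
  - order 3 (Charger): customer_id=NULL, no match -> dropped
  - order 4 (Notebook): customer_id=1 -> matches Zoe
  - order 5 (Desk): customer_id=3 -> matches Sam
  - order 6 (Tablet): customer_id=3 -> matches Sam
  - order 7 (Pen): customer_id=4 -> matches Mia
So 1 of 7 rows is dropped.

SQL:
SELECT a.product, b.name AS customer
FROM orders a
INNER JOIN customers b ON a.customer_id = b.id

Result:
product  | customer
---------+---------
Router   | Mia     
Speaker  | Sam     
Notebook | Zoe     
Desk     | Sam     
Tablet   | Sam     
Pen      | Mia     


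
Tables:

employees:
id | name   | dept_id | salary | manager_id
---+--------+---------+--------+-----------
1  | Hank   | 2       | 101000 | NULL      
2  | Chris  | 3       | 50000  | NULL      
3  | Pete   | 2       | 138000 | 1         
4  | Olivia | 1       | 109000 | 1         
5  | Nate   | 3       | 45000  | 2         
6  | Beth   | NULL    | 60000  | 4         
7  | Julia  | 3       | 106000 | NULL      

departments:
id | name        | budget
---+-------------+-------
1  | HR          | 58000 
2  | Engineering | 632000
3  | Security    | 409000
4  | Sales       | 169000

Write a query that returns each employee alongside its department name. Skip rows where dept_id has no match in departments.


INNER JOIN keeps only employees rows whose dept_id matches an id in departments. Walk through each employee:
  - employee 1 (Hank): dept_id=2 -> matches Engineering
  - employee 2 (Chris): dept_id=3 -> matches Security
  - employee 3 (Pete): dept_id=2 -> matches Engineering
  - employee 4 (Olivia): dept_id=1 -> matches HR
  - employee 5 (Nate): dept_id=3 -> matches Security
  - employee 6 (Beth): dept_id=NULL, no match -> dropped
  - employee 7 (Julia): dept_id=3 -> matches Security
So 1 of 7 rows is dropped.

SQL:
SELECT a.name, b.name AS department
FROM employees a
INNER JOIN departments b ON a.dept_id = b.id

Result:
name   | department 
-------+------------
Hank   | Engineering
Chris  | Security   
Pete   | Engineering
Olivia | HR         
Nate   | Security   
Julia  | Security   


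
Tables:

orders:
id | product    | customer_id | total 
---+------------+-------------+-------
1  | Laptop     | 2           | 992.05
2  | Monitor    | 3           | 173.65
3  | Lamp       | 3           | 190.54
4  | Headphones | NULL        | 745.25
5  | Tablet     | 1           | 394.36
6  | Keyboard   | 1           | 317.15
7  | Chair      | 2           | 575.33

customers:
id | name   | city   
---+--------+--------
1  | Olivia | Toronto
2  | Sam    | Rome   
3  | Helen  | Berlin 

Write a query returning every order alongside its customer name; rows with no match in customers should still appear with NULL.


LEFT JOIN keeps every row from orders (the left table); where customer_id has no match in customers, the customer columns become NULL. Walk through each order:
  - order 1 (Laptop): customer_id=2 -> matches Sam
  - order 2 (Monitor): customer_id=3 -> matches Helen
  - order 3 (Lamp): customer_id=3 -> matches Helen
  - order 4 (Headphones): customer_id=NULL, no match -> kept with NULL
  - order 5 (Tablet): customer_id=1 -> matches Olivia
  - order 6 (Keyboard): customer_id=1 -> matches Olivia
  - order 7 (Chair): customer_id=2 -> matches Sam
All 7 rows appear; 1 has NULL customer.

SQL:
SELECT a.product, b.name AS customer
FROM orders a
LEFT JOIN customers b ON a.customer_id = b.id

Result:
product    | customer
-----------+---------
Laptop     | Sam     
Monitor    | Helen   
Lamp       | Helen   
Headphones | NULL    
Tablet     | Olivia  
Keyboard   | Olivia  
Chair      | Sam     


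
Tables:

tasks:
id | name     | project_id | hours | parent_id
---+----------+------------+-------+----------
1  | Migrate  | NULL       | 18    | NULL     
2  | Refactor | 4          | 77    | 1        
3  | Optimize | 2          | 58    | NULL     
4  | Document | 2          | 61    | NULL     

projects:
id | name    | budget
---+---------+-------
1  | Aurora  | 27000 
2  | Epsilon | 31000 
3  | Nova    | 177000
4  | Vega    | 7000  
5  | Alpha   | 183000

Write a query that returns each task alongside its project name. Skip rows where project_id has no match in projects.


INNER JOIN keeps only tasks rows whose project_id matches an id in projects. Walk through each task:
  - task 1 (Migrate): project_id=NULL, no match -> dropped
  - task 2 (Refactor): project_id=4 -> matches Vega
  - task 3 (Optimize): project_id=2 -> matches Epsilon
  - task 4 (Document): project_id=2 -> matches Epsilon
So 1 of 4 rows is dropped.

SQL:
SELECT a.name, b.name AS project
FROM tasks a
INNER JOIN projects b ON a.project_id = b.id

Result:
name     | project
---------+--------
Refactor | Vega   
Optimize | Epsilon
Document | Epsilon


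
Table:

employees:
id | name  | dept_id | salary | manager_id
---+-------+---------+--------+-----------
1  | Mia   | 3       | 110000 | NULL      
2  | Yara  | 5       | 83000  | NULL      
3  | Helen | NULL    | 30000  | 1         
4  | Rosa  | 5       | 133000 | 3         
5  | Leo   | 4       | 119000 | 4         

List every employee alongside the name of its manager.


This is a self-join: employees is joined to a second copy of itself, matching each row's manager_id to another row's id. Use LEFT JOIN so rows with manager_id=NULL are kept.
  - employee 1 (Mia): manager_id=NULL -> NULL
  - employee 2 (Yara): manager_id=NULL -> NULL
  - employee 3 (Helen): manager_id=1 -> Mia
  - employee 4 (Rosa): manager_id=3 -> Helen
  - employee 5 (Leo): manager_id=4 -> Rosa

SQL:
SELECT a.name AS item, b.name AS manager
FROM employees a
LEFT JOIN employees b ON a.manager_id = b.id

Result:
item  | manager
------+--------
Mia   | NULL   
Yara  | NULL   
Helen | Mia    
Rosa  | Helen  
Leo   | Rosa   


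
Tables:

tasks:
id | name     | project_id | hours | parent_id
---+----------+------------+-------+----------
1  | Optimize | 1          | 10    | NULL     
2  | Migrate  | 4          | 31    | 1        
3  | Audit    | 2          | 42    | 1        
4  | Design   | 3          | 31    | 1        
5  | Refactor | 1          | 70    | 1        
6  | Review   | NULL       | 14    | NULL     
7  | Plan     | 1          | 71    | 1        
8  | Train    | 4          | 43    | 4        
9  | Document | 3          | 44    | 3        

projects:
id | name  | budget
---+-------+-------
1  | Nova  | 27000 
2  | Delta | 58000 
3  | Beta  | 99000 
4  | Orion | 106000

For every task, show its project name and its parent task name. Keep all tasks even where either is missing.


Two LEFT JOINs from the same base table tasks: one to projects via project_id, one to tasks itself via parent_id. Both are LEFT so every task is preserved.
Match against projects:
  - task 1 (Optimize): project_id=1 -> matches Nova
  - task 2 (Migrate): project_id=4 -> matches Orion
  - task 3 (Audit): project_id=2 -> matches Delta
  - task 4 (Design): project_id=3 -> matches Beta
  - task 5 (Refactor): project_id=1 -> matches Nova
  - task 6 (Review): project_id=NULL, no match -> kept with NULL
  - task 7 (Plan): project_id=1 -> matches Nova
  - task 8 (Train): project_id=4 -> matches Orion
  - task 9 (Document): project_id=3 -> matches Beta
Match against tasks (self):
  - task 1 (Optimize): parent_id=NULL -> NULL
  - task 2 (Migrate): parent_id=1 -> Optimize
  - task 3 (Audit): parent_id=1 -> Optimize
  - task 4 (Design): parent_id=1 -> Optimize
  - task 5 (Refactor): parent_id=1 -> Optimize
  - task 6 (Review): parent_id=NULL -> NULL
  - task 7 (Plan): parent_id=1 -> Optimize
  - task 8 (Train): parent_id=4 -> Design
  - task 9 (Document): parent_id=3 -> Audit

SQL:
SELECT a.name, b.name AS project, c.name AS parent
FROM tasks a
LEFT JOIN projects b ON a.project_id = b.id
LEFT JOIN tasks c ON a.parent_id = c.id

Result:
name     | project | parent  
---------+---------+---------
Optimize | Nova    | NULL    
Migrate  | Orion   | Optimize
Audit    | Delta   | Optimize
Design   | Beta    | Optimize
Refactor | Nova    | Optimize
Review   | NULL    | NULL    
Plan     | Nova    | Optimize
Train    | Orion   | Design  
Document | Beta    | Audit   


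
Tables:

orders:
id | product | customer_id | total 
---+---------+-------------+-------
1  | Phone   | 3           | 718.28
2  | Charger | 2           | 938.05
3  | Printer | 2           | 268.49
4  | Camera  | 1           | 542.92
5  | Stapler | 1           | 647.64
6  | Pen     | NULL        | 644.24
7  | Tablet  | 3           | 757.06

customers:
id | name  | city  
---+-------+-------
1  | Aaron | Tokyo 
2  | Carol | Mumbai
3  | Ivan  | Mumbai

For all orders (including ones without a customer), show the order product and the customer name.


LEFT JOIN keeps every row from orders (the left table); where customer_id has no match in customers, the customer columns become NULL. Walk through each order:
  - order 1 (Phone): customer_id=3 -> matches Ivan
  - order 2 (Charger): customer_id=2 -> matches Carol
  - order 3 (Printer): customer_id=2 -> matches Carol
  - order 4 (Camera): customer_id=1 -> matches Aaron
  - order 5 (Stapler): customer_id=1 -> matches Aaron
  - order 6 (Pen): customer_id=NULL, no match -> kept with NULL
  - order 7 (Tablet): customer_id=3 -> matches Ivan
All 7 rows appear; 1 has NULL customer.

SQL:
SELECT a.product, b.name AS customer
FROM orders a
LEFT JOIN customers b ON a.customer_id = b.id

Result:
product | customer
--------+---------
Phone   | Ivan    
Charger | Carol   
Printer | Carol   
Camera  | Aaron   
Stapler | Aaron   
Pen     | NULL    
Tablet  | Ivan    


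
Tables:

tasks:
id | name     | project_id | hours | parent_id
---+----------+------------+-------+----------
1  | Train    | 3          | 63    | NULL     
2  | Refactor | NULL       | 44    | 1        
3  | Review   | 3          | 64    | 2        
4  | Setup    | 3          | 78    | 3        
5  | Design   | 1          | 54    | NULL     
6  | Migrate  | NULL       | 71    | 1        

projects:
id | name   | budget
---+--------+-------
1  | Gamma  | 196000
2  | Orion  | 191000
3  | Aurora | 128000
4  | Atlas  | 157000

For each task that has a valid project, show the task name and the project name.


INNER JOIN keeps only tasks rows whose project_id matches an id in projects. Walk through each task:
  - task 1 (Train): project_id=3 -> matches Aurora
  - task 2 (Refactor): project_id=NULL, no match -> dropped
  - task 3 (Review): project_id=3 -> matches Aurora
  - task 4 (Setup): project_id=3 -> matches Aurora
  - task 5 (Design): project_id=1 -> matches Gamma
  - task 6 (Migrate): project_id=NULL, no match -> dropped
So 2 of 6 rows are dropped.

SQL:
SELECT a.name, b.name AS project
FROM tasks a
INNER JOIN projects b ON a.project_id = b.id

Result:
name   | project
-------+--------
Train  | Aurora 
Review | Aurora 
Setup  | Aurora 
Design | Gamma  


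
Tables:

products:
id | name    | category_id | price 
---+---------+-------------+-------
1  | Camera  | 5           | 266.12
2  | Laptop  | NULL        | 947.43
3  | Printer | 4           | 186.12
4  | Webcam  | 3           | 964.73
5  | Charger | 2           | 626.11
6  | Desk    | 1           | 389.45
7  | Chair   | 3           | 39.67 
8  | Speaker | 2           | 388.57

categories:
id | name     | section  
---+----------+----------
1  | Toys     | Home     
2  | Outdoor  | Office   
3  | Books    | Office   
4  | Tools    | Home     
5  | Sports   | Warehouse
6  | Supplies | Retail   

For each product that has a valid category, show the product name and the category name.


INNER JOIN keeps only products rows whose category_id matches an id in categories. Walk through each product:
  - product 1 (Camera): category_id=5 -> matches Sports
  - product 2 (Laptop): category_id=NULL, no match -> dropped
  - product 3 (Printer): category_id=4 -> matches Tools
  - product 4 (Webcam): category_id=3 -> matches Books
  - product 5 (Charger): category_id=2 -> matches Outdoor
  - product 6 (Desk): category_id=1 -> matches Toys
  - product 7 (Chair): category_id=3 -> matches Books
  - product 8 (Speaker): category_id=2 -> matches Outdoor
So 1 of 8 rows is dropped.

SQL:
SELECT a.name, b.name AS category
FROM products a
INNER JOIN categories b ON a.category_id = b.id

Result:
name    | category
--------+---------
Camera  | Sports  
Printer | Tools   
Webcam  | Books   
Charger | Outdoor 
Desk    | Toys    
Chair   | Books   
Speaker | Outdoor 


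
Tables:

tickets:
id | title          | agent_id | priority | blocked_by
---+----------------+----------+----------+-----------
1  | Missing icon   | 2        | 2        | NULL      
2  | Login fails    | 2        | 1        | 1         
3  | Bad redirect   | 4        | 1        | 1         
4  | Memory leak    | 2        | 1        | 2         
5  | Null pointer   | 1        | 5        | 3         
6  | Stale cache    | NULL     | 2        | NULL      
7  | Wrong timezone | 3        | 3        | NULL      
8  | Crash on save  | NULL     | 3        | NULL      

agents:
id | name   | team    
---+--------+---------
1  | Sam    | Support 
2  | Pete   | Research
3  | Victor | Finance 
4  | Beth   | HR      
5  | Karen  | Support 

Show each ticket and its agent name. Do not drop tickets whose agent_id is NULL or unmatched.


LEFT JOIN keeps every row from tickets (the left table); where agent_id has no match in agents, the agent columns become NULL. Walk through each ticket:
  - ticket 1 (Missing icon): agent_id=2 -> matches Pete
  - ticket 2 (Login fails): agent_id=2 -> matches Pete
  - ticket 3 (Bad redirect): agent_id=4 -> matches Beth
  - ticket 4 (Memory leak): agent_id=2 -> matches Pete
  - ticket 5 (Null pointer): agent_id=1 -> matches Sam
  - ticket 6 (Stale cache): agent_id=NULL, no match -> kept with NULL
  - ticket 7 (Wrong timezone): agent_id=3 -> matches Victor
  - ticket 8 (Crash on save): agent_id=NULL, no match -> kept with NULL
All 8 rows appear; 2 have NULL agent.

SQL:
SELECT a.title, b.name AS agent
FROM tickets a
LEFT JOIN agents b ON a.agent_id = b.id

Result:
title          | agent 
---------------+-------
Missing icon   | Pete  
Login fails    | Pete  
Bad redirect   | Beth  
Memory leak    | Pete  
Null pointer   | Sam   
Stale cache    | NULL  
Wrong timezone | Victor
Crash on save  | NULL  


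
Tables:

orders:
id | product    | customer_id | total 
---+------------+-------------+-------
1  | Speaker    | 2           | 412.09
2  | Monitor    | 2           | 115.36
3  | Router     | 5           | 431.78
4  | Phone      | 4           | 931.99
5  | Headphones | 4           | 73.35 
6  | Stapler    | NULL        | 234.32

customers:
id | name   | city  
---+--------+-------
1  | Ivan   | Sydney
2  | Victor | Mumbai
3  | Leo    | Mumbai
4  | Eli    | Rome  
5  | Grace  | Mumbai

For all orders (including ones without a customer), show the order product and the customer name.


LEFT JOIN keeps every row from orders (the left table); where customer_id has no match in customers, the customer columns become NULL. Walk through each order:
  - order 1 (Speaker): customer_id=2 -> matches Victor
  - order 2 (Monitor): customer_id=2 -> matches Victor
  - order 3 (Router): customer_id=5 -> matches Grace
  - order 4 (Phone): customer_id=4 -> matches Eli
  - order 5 (Headphones): customer_id=4 -> matches Eli
  - order 6 (Stapler): customer_id=NULL, no match -> kept with NULL
All 6 rows appear; 1 has NULL customer.

SQL:
SELECT a.product, b.name AS customer
FROM orders a
LEFT JOIN customers b ON a.customer_id = b.id

Result:
product    | customer
-----------+---------
Speaker    | Victor  
Monitor    | Victor  
Router     | Grace   
Phone      | Eli     
Headphones | Eli     
Stapler    | NULL    


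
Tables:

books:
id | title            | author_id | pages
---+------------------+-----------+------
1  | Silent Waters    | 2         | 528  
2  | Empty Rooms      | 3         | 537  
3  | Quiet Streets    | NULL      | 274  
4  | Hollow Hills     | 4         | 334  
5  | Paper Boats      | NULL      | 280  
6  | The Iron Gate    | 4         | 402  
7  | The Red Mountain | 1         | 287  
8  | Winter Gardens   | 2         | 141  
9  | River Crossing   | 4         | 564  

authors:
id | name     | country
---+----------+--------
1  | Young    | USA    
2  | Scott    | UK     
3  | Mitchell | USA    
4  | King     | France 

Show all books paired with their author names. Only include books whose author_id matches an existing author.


INNER JOIN keeps only books rows whose author_id matches an id in authors. Walk through each book:
  - book 1 (Silent Waters): author_id=2 -> matches Scott
  - book 2 (Empty Rooms): author_id=3 -> matches Mitchell
  - book 3 (Quiet Streets): author_id=NULL, no match -> dropped
  - book 4 (Hollow Hills): author_id=4 -> matches King
  - book 5 (Paper Boats): author_id=NULL, no match -> dropped
  - book 6 (The Iron Gate): author_id=4 -> matches King
  - book 7 (The Red Mountain): author_id=1 -> matches Young
  - book 8 (Winter Gardens): author_id=2 -> matches Scott
  - book 9 (River Crossing): author_id=4 -> matches King
So 2 of 9 rows are dropped.

SQL:
SELECT a.title, b.name AS author
FROM books a
INNER JOIN authors b ON a.author_id = b.id

Result:
title            | author  
-----------------+---------
Silent Waters    | Scott   
Empty Rooms      | Mitchell
Hollow Hills     | King    
The Iron Gate    | King    
The Red Mountain | Young   
Winter Gardens   | Scott   
River Crossing   | King    
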